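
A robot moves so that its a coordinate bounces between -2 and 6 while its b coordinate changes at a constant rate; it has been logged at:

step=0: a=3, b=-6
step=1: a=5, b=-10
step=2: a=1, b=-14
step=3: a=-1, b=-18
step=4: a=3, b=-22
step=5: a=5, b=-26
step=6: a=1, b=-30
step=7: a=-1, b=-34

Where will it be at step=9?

The a coordinate travels 4 per step and bounces off the walls at -2 and 6.
  step 8: -1 → 3
  step 9: 3 → 5
The b coordinate changes by -4 each step: at step 9 it is -42.

a=5, b=-42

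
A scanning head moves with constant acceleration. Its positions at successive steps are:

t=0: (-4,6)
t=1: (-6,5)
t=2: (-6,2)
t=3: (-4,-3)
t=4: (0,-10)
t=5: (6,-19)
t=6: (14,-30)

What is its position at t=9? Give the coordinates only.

Taking differences between consecutive positions: (-2,-1), (+0,-3), (+2,-5), (+4,-7), (+6,-9), (+8,-11). These grow by (+2,-2) each step.
step 7: (14,-30) + (+10,-13) → (24,-43)
step 8: (24,-43) + (+12,-15) → (36,-58)
step 9: (36,-58) + (+14,-17) → (50,-75)

(50,-75)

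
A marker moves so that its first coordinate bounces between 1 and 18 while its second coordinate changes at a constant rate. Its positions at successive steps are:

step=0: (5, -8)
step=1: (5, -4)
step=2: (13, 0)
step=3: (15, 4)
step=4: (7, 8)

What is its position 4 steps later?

The first coordinate reflects between 1 and 18, moving 8 per step.
  step 5: 7 → 3
  step 6: 3 → 11
  step 7: 11 → 17
  step 8: 17 → 9
The second coordinate changes by +4 each step: at step 8 it is 24.

(9, 24)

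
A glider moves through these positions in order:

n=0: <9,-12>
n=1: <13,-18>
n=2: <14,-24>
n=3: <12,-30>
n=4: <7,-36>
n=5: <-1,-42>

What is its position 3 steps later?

<-43,-60>

First differences are <+4,-6>, <+1,-6>, <-2,-6>, <-5,-6>, <-8,-6>; their common second difference is <-3,+0> (constant acceleration).
step 6: <-1,-42> + <-11,-6> → <-12,-48>
step 7: <-12,-48> + <-14,-6> → <-26,-54>
step 8: <-26,-54> + <-17,-6> → <-43,-60>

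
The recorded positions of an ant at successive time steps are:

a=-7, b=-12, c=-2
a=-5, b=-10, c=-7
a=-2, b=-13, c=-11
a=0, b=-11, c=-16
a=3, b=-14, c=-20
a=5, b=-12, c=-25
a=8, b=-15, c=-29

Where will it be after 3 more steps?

a=15, b=-14, c=-43

Step-to-step displacements: (+2, +2, -5), (+3, -3, -4), (+2, +2, -5), (+3, -3, -4), (+2, +2, -5), (+3, -3, -4) — a repeating cycle of length 2.
step 7: apply (+2, +2, -5) → a=10, b=-13, c=-34
step 8: apply (+3, -3, -4) → a=13, b=-16, c=-38
step 9: apply (+2, +2, -5) → a=15, b=-14, c=-43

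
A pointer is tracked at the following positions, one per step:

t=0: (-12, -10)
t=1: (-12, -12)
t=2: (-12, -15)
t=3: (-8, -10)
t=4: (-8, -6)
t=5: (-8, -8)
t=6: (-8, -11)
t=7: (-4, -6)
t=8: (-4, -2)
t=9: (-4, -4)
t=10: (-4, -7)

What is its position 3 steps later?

Step-to-step displacements: (+0, -2), (+0, -3), (+4, +5), (+0, +4), (+0, -2), (+0, -3), (+4, +5), (+0, +4), (+0, -2), (+0, -3) — a repeating cycle of length 4.
step 11: apply (+4, +5) → (0, -2)
step 12: apply (+0, +4) → (0, 2)
step 13: apply (+0, -2) → (0, 0)

(0, 0)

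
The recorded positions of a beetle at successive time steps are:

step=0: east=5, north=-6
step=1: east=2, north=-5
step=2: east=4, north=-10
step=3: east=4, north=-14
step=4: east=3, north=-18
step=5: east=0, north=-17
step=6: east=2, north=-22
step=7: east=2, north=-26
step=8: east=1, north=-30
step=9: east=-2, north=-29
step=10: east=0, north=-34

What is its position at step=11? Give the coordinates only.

Differencing gives (-3,+1), (+2,-5), (+0,-4), (-1,-4), (-3,+1), (+2,-5), (+0,-4), (-1,-4), (-3,+1), (+2,-5). This is the pattern (-3,+1), (+2,-5), (+0,-4), (-1,-4) repeated.
step 11: apply (+0,-4) → east=0, north=-38

east=0, north=-38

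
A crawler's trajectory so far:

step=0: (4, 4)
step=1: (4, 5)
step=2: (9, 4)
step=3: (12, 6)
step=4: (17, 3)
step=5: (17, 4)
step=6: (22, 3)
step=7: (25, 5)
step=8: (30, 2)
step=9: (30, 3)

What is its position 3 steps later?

Differencing gives (+0, +1), (+5, -1), (+3, +2), (+5, -3), (+0, +1), (+5, -1), (+3, +2), (+5, -3), (+0, +1). This is the pattern (+0, +1), (+5, -1), (+3, +2), (+5, -3) repeated.
step 10: apply (+5, -1) → (35, 2)
step 11: apply (+3, +2) → (38, 4)
step 12: apply (+5, -3) → (43, 1)

(43, 1)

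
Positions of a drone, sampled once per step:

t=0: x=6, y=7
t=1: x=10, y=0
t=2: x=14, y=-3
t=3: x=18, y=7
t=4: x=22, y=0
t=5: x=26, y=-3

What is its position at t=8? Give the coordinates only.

X: linear, +4 per step → 38 at step 8.
Y: cycles through 7, 0, -3 every 3 steps. Step 8 lands at position 2 of the cycle → -3.

x=38, y=-3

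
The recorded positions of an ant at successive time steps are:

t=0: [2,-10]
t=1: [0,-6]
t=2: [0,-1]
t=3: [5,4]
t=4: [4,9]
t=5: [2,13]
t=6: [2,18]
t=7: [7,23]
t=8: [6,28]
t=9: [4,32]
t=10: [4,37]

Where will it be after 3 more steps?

[6,51]

Differencing gives [-2,+4], [+0,+5], [+5,+5], [-1,+5], [-2,+4], [+0,+5], [+5,+5], [-1,+5], [-2,+4], [+0,+5]. This is the pattern [-2,+4], [+0,+5], [+5,+5], [-1,+5] repeated.
step 11: apply [+5,+5] → [9,42]
step 12: apply [-1,+5] → [8,47]
step 13: apply [-2,+4] → [6,51]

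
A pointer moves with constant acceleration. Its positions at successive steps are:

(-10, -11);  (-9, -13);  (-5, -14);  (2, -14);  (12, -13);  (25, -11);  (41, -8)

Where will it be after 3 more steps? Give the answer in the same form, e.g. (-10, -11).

First differences are (+1, -2), (+4, -1), (+7, +0), (+10, +1), (+13, +2), (+16, +3); their common second difference is (+3, +1) (constant acceleration).
step 7: (41, -8) + (+19, +4) → (60, -4)
step 8: (60, -4) + (+22, +5) → (82, 1)
step 9: (82, 1) + (+25, +6) → (107, 7)

(107, 7)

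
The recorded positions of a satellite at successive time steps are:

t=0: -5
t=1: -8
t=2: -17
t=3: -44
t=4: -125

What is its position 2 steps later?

Step-to-step displacements: -3, -9, -27, -81; each is 3× the previous.
step 5: -125 − 243 → -368
step 6: -368 − 729 → -1097

-1097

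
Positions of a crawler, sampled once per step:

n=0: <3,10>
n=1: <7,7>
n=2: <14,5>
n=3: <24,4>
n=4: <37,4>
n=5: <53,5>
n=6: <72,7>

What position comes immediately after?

<94,10>

Successive displacements: <+4,-3>, <+7,-2>, <+10,-1>, <+13,+0>, <+16,+1>, <+19,+2> — each changes by <+3,+1>.
step 7: <72,7> + <+22,+3> → <94,10>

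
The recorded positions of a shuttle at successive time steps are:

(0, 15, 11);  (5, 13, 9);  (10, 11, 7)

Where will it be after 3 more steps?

(25, 5, 1)

The position changes by (+5, -2, -2) every step.
step 3: (10, 11, 7) + (+5, -2, -2) → (15, 9, 5)
step 4: (15, 9, 5) + (+5, -2, -2) → (20, 7, 3)
step 5: (20, 7, 3) + (+5, -2, -2) → (25, 5, 1)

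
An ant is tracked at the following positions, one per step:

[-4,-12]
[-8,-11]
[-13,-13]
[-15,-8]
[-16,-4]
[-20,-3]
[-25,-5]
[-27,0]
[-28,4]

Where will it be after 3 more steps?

[-39,8]

Differencing gives [-4,+1], [-5,-2], [-2,+5], [-1,+4], [-4,+1], [-5,-2], [-2,+5], [-1,+4]. This is the pattern [-4,+1], [-5,-2], [-2,+5], [-1,+4] repeated.
step 9: apply [-4,+1] → [-32,5]
step 10: apply [-5,-2] → [-37,3]
step 11: apply [-2,+5] → [-39,8]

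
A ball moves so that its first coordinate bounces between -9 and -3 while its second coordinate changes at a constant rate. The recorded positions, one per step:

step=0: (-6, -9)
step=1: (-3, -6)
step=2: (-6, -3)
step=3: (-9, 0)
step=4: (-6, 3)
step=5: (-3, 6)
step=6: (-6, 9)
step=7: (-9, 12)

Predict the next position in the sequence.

The first coordinate travels 3 per step and bounces off the walls at -9 and -3.
  step 8: -9 → -6
The second coordinate changes by +3 each step: at step 8 it is 15.

(-6, 15)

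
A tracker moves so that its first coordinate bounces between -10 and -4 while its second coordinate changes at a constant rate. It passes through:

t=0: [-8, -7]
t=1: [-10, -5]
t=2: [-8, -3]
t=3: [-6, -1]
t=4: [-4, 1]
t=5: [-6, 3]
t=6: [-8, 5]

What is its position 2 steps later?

[-8, 9]

The first coordinate reflects between -10 and -4, moving 2 per step.
  step 7: -8 → -10
  step 8: -10 → -8
The second coordinate changes by +2 each step: at step 8 it is 9.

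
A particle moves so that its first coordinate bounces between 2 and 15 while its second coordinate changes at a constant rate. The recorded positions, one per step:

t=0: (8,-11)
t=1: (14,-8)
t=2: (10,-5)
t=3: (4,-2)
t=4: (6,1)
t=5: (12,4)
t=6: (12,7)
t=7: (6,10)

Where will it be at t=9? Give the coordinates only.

The first coordinate travels 6 per step and bounces off the walls at 2 and 15.
  step 8: 6 → 4
  step 9: 4 → 10
The second coordinate changes by +3 each step: at step 9 it is 16.

(10,16)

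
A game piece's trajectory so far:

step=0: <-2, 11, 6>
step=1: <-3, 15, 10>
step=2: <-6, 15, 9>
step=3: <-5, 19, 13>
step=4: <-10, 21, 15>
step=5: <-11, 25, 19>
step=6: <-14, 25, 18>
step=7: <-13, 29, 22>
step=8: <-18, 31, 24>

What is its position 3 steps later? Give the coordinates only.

Step-to-step displacements: <-1, +4, +4>, <-3, +0, -1>, <+1, +4, +4>, <-5, +2, +2>, <-1, +4, +4>, <-3, +0, -1>, <+1, +4, +4>, <-5, +2, +2> — a repeating cycle of length 4.
step 9: apply <-1, +4, +4> → <-19, 35, 28>
step 10: apply <-3, +0, -1> → <-22, 35, 27>
step 11: apply <+1, +4, +4> → <-21, 39, 31>

<-21, 39, 31>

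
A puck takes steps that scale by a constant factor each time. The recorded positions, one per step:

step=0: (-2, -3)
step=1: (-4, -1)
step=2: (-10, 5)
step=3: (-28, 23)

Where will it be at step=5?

Step-to-step displacements: (-2, +2), (-6, +6), (-18, +18); each is 3× the previous.
step 4: (-28, 23) + (-54, +54) → (-82, 77)
step 5: (-82, 77) + (-162, +162) → (-244, 239)

(-244, 239)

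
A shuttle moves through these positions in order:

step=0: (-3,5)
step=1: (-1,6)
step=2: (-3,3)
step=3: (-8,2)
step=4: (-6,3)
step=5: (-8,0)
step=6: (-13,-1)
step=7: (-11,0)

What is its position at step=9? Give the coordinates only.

Differencing gives (+2,+1), (-2,-3), (-5,-1), (+2,+1), (-2,-3), (-5,-1), (+2,+1). This is the pattern (+2,+1), (-2,-3), (-5,-1) repeated.
step 8: apply (-2,-3) → (-13,-3)
step 9: apply (-5,-1) → (-18,-4)

(-18,-4)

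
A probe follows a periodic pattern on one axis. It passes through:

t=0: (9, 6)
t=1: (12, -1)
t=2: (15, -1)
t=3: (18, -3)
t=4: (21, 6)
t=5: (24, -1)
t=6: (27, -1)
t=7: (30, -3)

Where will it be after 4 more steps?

(42, -3)

The first coordinate changes by +3 each step, so at step 11 it is 9 + 11·(3) = 42.
The second coordinate repeats the cycle [6, -1, -1, -3] with period 4; step 11 mod 4 = 3, giving -3.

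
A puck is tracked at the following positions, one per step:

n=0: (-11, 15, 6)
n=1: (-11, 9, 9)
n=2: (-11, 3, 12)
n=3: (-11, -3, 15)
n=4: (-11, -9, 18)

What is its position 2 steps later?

(-11, -21, 24)

Constant displacement of (+0, -6, +3) per step.
step 5: (-11, -9, 18) + (+0, -6, +3) → (-11, -15, 21)
step 6: (-11, -15, 21) + (+0, -6, +3) → (-11, -21, 24)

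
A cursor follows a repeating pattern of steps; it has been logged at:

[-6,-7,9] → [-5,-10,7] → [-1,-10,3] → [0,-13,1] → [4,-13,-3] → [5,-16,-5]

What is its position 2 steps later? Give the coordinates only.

[10,-19,-11]

Differencing gives [+1,-3,-2], [+4,+0,-4], [+1,-3,-2], [+4,+0,-4], [+1,-3,-2]. This is the pattern [+1,-3,-2], [+4,+0,-4] repeated.
step 6: apply [+4,+0,-4] → [9,-16,-9]
step 7: apply [+1,-3,-2] → [10,-19,-11]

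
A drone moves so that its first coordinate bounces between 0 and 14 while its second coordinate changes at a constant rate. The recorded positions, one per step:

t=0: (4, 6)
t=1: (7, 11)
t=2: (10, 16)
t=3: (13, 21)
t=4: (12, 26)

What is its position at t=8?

The first coordinate reflects between 0 and 14, moving 3 per step.
  step 5: 12 → 9
  step 6: 9 → 6
  step 7: 6 → 3
  step 8: 3 → 0
The second coordinate changes by +5 each step: at step 8 it is 46.

(0, 46)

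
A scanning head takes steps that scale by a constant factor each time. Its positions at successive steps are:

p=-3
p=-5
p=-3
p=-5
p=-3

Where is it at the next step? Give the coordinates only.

p=-5

Consecutive displacements -2, +2, -2, +2 scale by a factor of -1 each step.
step 5: -3 − 2 → p=-5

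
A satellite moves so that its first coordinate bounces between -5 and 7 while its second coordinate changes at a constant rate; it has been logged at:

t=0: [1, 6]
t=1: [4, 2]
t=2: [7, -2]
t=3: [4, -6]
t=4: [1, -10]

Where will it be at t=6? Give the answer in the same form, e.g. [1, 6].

The first coordinate travels 3 per step and bounces off the walls at -5 and 7.
  step 5: 1 → -2
  step 6: -2 → -5
The second coordinate changes by -4 each step: at step 6 it is -18.

[-5, -18]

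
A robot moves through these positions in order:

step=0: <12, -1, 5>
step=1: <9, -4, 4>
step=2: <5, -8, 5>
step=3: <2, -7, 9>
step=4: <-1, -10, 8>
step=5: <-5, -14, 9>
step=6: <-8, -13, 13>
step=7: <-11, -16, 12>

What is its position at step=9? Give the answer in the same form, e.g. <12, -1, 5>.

<-18, -19, 17>

The moves between consecutive positions are <-3, -3, -1>, <-4, -4, +1>, <-3, +1, +4>, <-3, -3, -1>, <-4, -4, +1>, <-3, +1, +4>, <-3, -3, -1>; they repeat the 3-cycle [<-3, -3, -1>, <-4, -4, +1>, <-3, +1, +4>].
step 8: apply <-4, -4, +1> → <-15, -20, 13>
step 9: apply <-3, +1, +4> → <-18, -19, 17>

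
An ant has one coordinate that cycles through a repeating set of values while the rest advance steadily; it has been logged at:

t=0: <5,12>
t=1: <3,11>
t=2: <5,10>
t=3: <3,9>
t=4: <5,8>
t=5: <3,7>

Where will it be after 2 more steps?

First: cycles through 5, 3 every 2 steps. Step 7 lands at position 1 of the cycle → 3.
Second: linear, -1 per step → 5 at step 7.

<3,5>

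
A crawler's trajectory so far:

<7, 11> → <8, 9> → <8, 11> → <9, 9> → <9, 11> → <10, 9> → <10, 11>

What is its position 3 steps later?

The moves between consecutive positions are <+1, -2>, <+0, +2>, <+1, -2>, <+0, +2>, <+1, -2>, <+0, +2>; they repeat the 2-cycle [<+1, -2>, <+0, +2>].
step 7: apply <+1, -2> → <11, 9>
step 8: apply <+0, +2> → <11, 11>
step 9: apply <+1, -2> → <12, 9>

<12, 9>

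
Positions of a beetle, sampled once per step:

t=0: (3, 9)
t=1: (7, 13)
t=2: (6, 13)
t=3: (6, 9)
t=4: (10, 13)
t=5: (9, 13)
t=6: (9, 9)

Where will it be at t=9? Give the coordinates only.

Step-to-step displacements: (+4, +4), (-1, +0), (+0, -4), (+4, +4), (-1, +0), (+0, -4) — a repeating cycle of length 3.
step 7: apply (+4, +4) → (13, 13)
step 8: apply (-1, +0) → (12, 13)
step 9: apply (+0, -4) → (12, 9)

(12, 9)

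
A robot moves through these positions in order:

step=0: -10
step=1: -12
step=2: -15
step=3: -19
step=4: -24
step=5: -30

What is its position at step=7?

Successive displacements: -2, -3, -4, -5, -6 — each changes by -1.
step 6: -30 − 7 → -37
step 7: -37 − 8 → -45

-45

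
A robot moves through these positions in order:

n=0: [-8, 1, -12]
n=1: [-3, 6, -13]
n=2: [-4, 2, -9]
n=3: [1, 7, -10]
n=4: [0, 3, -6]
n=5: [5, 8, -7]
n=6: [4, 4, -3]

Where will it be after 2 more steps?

[8, 5, 0]

Step-to-step displacements: [+5, +5, -1], [-1, -4, +4], [+5, +5, -1], [-1, -4, +4], [+5, +5, -1], [-1, -4, +4] — a repeating cycle of length 2.
step 7: apply [+5, +5, -1] → [9, 9, -4]
step 8: apply [-1, -4, +4] → [8, 5, 0]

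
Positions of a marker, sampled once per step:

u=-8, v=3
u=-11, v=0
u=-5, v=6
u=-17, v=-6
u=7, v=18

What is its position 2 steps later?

u=55, v=66

The jumps are (-3,-3), (+6,+6), (-12,-12), (+24,+24) — a geometric progression with ratio -2.
step 5: u=7, v=18 + (-48,-48) → u=-41, v=-30
step 6: u=-41, v=-30 + (+96,+96) → u=55, v=66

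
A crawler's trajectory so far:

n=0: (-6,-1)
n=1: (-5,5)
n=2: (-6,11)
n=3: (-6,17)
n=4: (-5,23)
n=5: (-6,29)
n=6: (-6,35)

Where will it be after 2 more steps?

The first coordinate repeats the cycle [-6, -5, -6] with period 3; step 8 mod 3 = 2, giving -6.
The second coordinate changes by +6 each step, so at step 8 it is -1 + 8·(6) = 47.

(-6,47)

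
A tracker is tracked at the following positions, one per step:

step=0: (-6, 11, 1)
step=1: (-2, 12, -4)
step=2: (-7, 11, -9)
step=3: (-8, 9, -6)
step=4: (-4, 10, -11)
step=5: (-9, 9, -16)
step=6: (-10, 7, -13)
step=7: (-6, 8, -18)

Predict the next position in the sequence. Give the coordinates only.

(-11, 7, -23)

Step-to-step displacements: (+4, +1, -5), (-5, -1, -5), (-1, -2, +3), (+4, +1, -5), (-5, -1, -5), (-1, -2, +3), (+4, +1, -5) — a repeating cycle of length 3.
step 8: apply (-5, -1, -5) → (-11, 7, -23)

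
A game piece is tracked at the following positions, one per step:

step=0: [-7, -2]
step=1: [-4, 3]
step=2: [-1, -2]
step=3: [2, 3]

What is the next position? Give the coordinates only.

First: linear, +3 per step → 5 at step 4.
Second: cycles through -2, 3 every 2 steps. Step 4 lands at position 0 of the cycle → -2.

[5, -2]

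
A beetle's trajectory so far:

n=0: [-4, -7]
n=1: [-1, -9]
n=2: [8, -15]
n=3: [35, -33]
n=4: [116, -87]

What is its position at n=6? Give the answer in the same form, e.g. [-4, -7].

[1088, -735]

The jumps are [+3, -2], [+9, -6], [+27, -18], [+81, -54] — a geometric progression with ratio 3.
step 5: [116, -87] + [+243, -162] → [359, -249]
step 6: [359, -249] + [+729, -486] → [1088, -735]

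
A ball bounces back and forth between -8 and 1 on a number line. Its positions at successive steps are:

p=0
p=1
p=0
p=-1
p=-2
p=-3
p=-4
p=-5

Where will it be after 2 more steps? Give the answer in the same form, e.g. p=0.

p=-7

The value reflects between -8 and 1, moving 1 per step.
  step 8: -5 → -6
  step 9: -6 → -7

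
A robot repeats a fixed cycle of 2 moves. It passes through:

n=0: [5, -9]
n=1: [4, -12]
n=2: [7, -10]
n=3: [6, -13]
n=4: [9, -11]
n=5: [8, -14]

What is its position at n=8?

Step-to-step displacements: [-1, -3], [+3, +2], [-1, -3], [+3, +2], [-1, -3] — a repeating cycle of length 2.
step 6: apply [+3, +2] → [11, -12]
step 7: apply [-1, -3] → [10, -15]
step 8: apply [+3, +2] → [13, -13]

[13, -13]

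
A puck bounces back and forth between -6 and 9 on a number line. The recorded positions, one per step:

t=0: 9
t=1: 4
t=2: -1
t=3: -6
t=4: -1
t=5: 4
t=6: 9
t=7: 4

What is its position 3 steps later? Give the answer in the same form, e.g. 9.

-1

The value travels 5 per step and bounces off the walls at -6 and 9.
  step 8: 4 → -1
  step 9: -1 → -6
  step 10: -6 → -1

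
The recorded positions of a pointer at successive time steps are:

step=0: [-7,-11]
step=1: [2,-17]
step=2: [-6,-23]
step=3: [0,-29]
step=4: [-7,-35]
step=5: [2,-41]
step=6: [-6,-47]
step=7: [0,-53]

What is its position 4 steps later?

[0,-77]

First: cycles through -7, 2, -6, 0 every 4 steps. Step 11 lands at position 3 of the cycle → 0.
Second: linear, -6 per step → -77 at step 11.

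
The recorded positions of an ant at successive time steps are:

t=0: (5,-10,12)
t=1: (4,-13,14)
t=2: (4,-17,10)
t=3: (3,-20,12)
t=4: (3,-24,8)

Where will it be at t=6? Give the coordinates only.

The moves between consecutive positions are (-1,-3,+2), (+0,-4,-4), (-1,-3,+2), (+0,-4,-4); they repeat the 2-cycle [(-1,-3,+2), (+0,-4,-4)].
step 5: apply (-1,-3,+2) → (2,-27,10)
step 6: apply (+0,-4,-4) → (2,-31,6)

(2,-31,6)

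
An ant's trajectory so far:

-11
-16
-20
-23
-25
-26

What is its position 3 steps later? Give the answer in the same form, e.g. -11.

-23

First differences are -5, -4, -3, -2, -1; their common second difference is +1 (constant acceleration).
step 6: -26 + 0 → -26
step 7: -26 + 1 → -25
step 8: -25 + 2 → -23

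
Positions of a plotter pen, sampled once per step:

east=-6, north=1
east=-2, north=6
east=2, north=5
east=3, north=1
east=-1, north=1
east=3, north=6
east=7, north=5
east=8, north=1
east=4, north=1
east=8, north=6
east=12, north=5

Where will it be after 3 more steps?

The moves between consecutive positions are (+4, +5), (+4, -1), (+1, -4), (-4, +0), (+4, +5), (+4, -1), (+1, -4), (-4, +0), (+4, +5), (+4, -1); they repeat the 4-cycle [(+4, +5), (+4, -1), (+1, -4), (-4, +0)].
step 11: apply (+1, -4) → east=13, north=1
step 12: apply (-4, +0) → east=9, north=1
step 13: apply (+4, +5) → east=13, north=6

east=13, north=6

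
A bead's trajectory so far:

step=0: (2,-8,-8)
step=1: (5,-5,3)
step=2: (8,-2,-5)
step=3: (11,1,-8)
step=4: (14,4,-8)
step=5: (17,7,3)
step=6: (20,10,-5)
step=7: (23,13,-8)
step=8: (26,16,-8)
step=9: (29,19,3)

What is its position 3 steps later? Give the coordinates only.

(38,28,-8)

The first coordinate changes by +3 each step, so at step 12 it is 2 + 12·(3) = 38.
The second coordinate changes by +3 each step, so at step 12 it is -8 + 12·(3) = 28.
The third coordinate repeats the cycle [-8, 3, -5, -8] with period 4; step 12 mod 4 = 0, giving -8.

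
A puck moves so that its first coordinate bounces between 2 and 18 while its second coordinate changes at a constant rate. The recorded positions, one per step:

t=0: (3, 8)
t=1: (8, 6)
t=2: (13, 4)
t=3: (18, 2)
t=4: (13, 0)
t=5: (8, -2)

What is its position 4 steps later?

(16, -10)

The first coordinate reflects between 2 and 18, moving 5 per step.
  step 6: 8 → 3
  step 7: 3 → 6
  step 8: 6 → 11
  step 9: 11 → 16
The second coordinate changes by -2 each step: at step 9 it is -10.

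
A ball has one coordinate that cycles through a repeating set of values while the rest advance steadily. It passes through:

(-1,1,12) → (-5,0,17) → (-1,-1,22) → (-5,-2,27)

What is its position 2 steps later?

The first coordinate repeats the cycle [-1, -5] with period 2; step 5 mod 2 = 1, giving -5.
The second coordinate changes by -1 each step, so at step 5 it is 1 + 5·(-1) = -4.
The third coordinate changes by +5 each step, so at step 5 it is 12 + 5·(5) = 37.

(-5,-4,37)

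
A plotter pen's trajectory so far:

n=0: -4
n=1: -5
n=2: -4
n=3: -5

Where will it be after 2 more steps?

-5

Consecutive displacements -1, +1, -1 scale by a factor of -1 each step.
step 4: -5 + 1 → -4
step 5: -4 − 1 → -5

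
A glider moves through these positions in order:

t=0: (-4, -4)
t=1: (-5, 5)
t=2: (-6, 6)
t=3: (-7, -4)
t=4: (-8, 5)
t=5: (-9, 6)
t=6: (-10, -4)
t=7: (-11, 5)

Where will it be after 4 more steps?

First: linear, -1 per step → -15 at step 11.
Second: cycles through -4, 5, 6 every 3 steps. Step 11 lands at position 2 of the cycle → 6.

(-15, 6)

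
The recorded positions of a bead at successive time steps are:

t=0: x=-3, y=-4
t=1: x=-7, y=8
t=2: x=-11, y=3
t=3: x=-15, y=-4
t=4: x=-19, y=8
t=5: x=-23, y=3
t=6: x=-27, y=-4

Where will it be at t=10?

The x coordinate changes by -4 each step, so at step 10 it is -3 + 10·(-4) = -43.
The y coordinate repeats the cycle [-4, 8, 3] with period 3; step 10 mod 3 = 1, giving 8.

x=-43, y=8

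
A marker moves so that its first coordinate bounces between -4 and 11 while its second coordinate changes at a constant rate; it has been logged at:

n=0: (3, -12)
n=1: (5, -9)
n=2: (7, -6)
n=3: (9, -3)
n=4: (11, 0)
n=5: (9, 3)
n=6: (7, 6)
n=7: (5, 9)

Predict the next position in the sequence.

(3, 12)

The first coordinate travels 2 per step and bounces off the walls at -4 and 11.
  step 8: 5 → 3
The second coordinate changes by +3 each step: at step 8 it is 12.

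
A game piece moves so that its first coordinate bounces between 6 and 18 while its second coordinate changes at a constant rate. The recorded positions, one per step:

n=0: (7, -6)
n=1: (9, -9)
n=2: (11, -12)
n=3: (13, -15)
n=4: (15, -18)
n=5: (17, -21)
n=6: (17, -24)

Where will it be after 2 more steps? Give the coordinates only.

The first coordinate reflects between 6 and 18, moving 2 per step.
  step 7: 17 → 15
  step 8: 15 → 13
The second coordinate changes by -3 each step: at step 8 it is -30.

(13, -30)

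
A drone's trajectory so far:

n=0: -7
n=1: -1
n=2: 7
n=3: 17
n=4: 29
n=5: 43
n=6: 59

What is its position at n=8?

97

Successive displacements: +6, +8, +10, +12, +14, +16 — each changes by +2.
step 7: 59 + 18 → 77
step 8: 77 + 20 → 97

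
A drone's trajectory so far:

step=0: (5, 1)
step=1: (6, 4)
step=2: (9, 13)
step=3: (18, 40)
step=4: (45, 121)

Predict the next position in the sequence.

(126, 364)

Consecutive displacements (+1, +3), (+3, +9), (+9, +27), (+27, +81) scale by a factor of 3 each step.
step 5: (45, 121) + (+81, +243) → (126, 364)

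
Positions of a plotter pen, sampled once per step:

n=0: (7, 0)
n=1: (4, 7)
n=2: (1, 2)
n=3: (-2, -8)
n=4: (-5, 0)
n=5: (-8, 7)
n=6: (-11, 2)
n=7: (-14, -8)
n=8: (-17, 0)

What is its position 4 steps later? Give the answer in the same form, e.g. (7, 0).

First: linear, -3 per step → -29 at step 12.
Second: cycles through 0, 7, 2, -8 every 4 steps. Step 12 lands at position 0 of the cycle → 0.

(-29, 0)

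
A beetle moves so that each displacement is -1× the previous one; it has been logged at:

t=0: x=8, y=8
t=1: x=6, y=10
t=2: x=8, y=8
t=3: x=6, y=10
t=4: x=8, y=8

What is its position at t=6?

Step-to-step displacements: (-2,+2), (+2,-2), (-2,+2), (+2,-2); each is -1× the previous.
step 5: x=8, y=8 + (-2,+2) → x=6, y=10
step 6: x=6, y=10 + (+2,-2) → x=8, y=8

x=8, y=8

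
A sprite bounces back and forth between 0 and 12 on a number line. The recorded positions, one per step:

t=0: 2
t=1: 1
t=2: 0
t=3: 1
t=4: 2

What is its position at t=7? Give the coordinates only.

5

The value reflects between 0 and 12, moving 1 per step.
  step 5: 2 → 3
  step 6: 3 → 4
  step 7: 4 → 5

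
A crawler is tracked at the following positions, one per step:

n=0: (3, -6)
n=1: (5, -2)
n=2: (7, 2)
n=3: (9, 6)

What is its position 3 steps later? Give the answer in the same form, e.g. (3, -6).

(15, 18)

The position changes by (+2, +4) every step.
step 4: (9, 6) + (+2, +4) → (11, 10)
step 5: (11, 10) + (+2, +4) → (13, 14)
step 6: (13, 14) + (+2, +4) → (15, 18)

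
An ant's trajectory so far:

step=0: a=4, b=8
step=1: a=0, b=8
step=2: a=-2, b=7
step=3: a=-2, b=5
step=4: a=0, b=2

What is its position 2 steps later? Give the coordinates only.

First differences are (-4,+0), (-2,-1), (+0,-2), (+2,-3); their common second difference is (+2,-1) (constant acceleration).
step 5: a=0, b=2 + (+4,-4) → a=4, b=-2
step 6: a=4, b=-2 + (+6,-5) → a=10, b=-7

a=10, b=-7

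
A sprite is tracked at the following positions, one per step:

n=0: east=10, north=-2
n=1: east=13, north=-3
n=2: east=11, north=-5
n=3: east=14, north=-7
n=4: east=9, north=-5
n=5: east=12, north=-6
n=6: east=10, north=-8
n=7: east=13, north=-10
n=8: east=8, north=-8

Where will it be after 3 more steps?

Differencing gives (+3, -1), (-2, -2), (+3, -2), (-5, +2), (+3, -1), (-2, -2), (+3, -2), (-5, +2). This is the pattern (+3, -1), (-2, -2), (+3, -2), (-5, +2) repeated.
step 9: apply (+3, -1) → east=11, north=-9
step 10: apply (-2, -2) → east=9, north=-11
step 11: apply (+3, -2) → east=12, north=-13

east=12, north=-13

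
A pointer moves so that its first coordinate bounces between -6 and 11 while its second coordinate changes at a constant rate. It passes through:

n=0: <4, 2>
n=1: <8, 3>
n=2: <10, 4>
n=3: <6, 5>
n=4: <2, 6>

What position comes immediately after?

<-2, 7>

The first coordinate reflects between -6 and 11, moving 4 per step.
  step 5: 2 → -2
The second coordinate changes by +1 each step: at step 5 it is 7.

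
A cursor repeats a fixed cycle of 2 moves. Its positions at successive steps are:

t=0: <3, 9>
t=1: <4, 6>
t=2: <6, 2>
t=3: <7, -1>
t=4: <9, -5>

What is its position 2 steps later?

<12, -12>

The moves between consecutive positions are <+1, -3>, <+2, -4>, <+1, -3>, <+2, -4>; they repeat the 2-cycle [<+1, -3>, <+2, -4>].
step 5: apply <+1, -3> → <10, -8>
step 6: apply <+2, -4> → <12, -12>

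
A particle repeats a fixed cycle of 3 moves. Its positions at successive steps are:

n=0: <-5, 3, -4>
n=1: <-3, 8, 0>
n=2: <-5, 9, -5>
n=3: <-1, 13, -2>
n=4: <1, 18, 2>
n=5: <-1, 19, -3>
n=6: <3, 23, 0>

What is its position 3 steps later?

<7, 33, 2>

Differencing gives <+2, +5, +4>, <-2, +1, -5>, <+4, +4, +3>, <+2, +5, +4>, <-2, +1, -5>, <+4, +4, +3>. This is the pattern <+2, +5, +4>, <-2, +1, -5>, <+4, +4, +3> repeated.
step 7: apply <+2, +5, +4> → <5, 28, 4>
step 8: apply <-2, +1, -5> → <3, 29, -1>
step 9: apply <+4, +4, +3> → <7, 33, 2>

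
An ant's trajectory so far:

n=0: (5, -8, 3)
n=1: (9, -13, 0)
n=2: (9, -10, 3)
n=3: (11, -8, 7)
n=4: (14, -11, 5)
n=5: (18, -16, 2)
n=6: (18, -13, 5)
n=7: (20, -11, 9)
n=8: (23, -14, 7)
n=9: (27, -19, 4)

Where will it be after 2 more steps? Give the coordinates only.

Differencing gives (+4, -5, -3), (+0, +3, +3), (+2, +2, +4), (+3, -3, -2), (+4, -5, -3), (+0, +3, +3), (+2, +2, +4), (+3, -3, -2), (+4, -5, -3). This is the pattern (+4, -5, -3), (+0, +3, +3), (+2, +2, +4), (+3, -3, -2) repeated.
step 10: apply (+0, +3, +3) → (27, -16, 7)
step 11: apply (+2, +2, +4) → (29, -14, 11)

(29, -14, 11)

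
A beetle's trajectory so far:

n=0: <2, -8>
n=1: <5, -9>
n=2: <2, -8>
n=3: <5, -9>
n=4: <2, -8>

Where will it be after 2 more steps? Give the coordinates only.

The jumps are <+3, -1>, <-3, +1>, <+3, -1>, <-3, +1> — a geometric progression with ratio -1.
step 5: <2, -8> + <+3, -1> → <5, -9>
step 6: <5, -9> + <-3, +1> → <2, -8>

<2, -8>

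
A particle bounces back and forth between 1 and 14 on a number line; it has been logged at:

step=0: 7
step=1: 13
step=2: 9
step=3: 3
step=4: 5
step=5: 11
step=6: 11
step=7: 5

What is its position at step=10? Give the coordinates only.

The value reflects between 1 and 14, moving 6 per step.
  step 8: 5 → 3
  step 9: 3 → 9
  step 10: 9 → 13

13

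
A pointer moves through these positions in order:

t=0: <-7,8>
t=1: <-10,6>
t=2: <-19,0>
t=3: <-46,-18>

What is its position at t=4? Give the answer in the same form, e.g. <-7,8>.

<-127,-72>

The jumps are <-3,-2>, <-9,-6>, <-27,-18> — a geometric progression with ratio 3.
step 4: <-46,-18> + <-81,-54> → <-127,-72>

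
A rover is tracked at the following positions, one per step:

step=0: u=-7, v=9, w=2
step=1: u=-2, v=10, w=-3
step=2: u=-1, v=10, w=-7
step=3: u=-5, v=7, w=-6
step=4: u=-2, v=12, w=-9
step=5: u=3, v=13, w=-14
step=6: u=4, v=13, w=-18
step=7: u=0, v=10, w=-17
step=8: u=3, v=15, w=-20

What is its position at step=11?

Step-to-step displacements: (+5, +1, -5), (+1, +0, -4), (-4, -3, +1), (+3, +5, -3), (+5, +1, -5), (+1, +0, -4), (-4, -3, +1), (+3, +5, -3) — a repeating cycle of length 4.
step 9: apply (+5, +1, -5) → u=8, v=16, w=-25
step 10: apply (+1, +0, -4) → u=9, v=16, w=-29
step 11: apply (-4, -3, +1) → u=5, v=13, w=-28

u=5, v=13, w=-28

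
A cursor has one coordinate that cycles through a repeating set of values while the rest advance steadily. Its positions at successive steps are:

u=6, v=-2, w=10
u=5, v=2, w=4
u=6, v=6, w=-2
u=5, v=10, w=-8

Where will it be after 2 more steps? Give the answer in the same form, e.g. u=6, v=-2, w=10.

U: cycles through 6, 5 every 2 steps. Step 5 lands at position 1 of the cycle → 5.
V: linear, +4 per step → 18 at step 5.
W: linear, -6 per step → -20 at step 5.

u=5, v=18, w=-20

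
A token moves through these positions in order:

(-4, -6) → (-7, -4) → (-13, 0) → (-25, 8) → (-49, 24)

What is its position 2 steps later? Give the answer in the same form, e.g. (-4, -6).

(-193, 120)

Consecutive displacements (-3, +2), (-6, +4), (-12, +8), (-24, +16) scale by a factor of 2 each step.
step 5: (-49, 24) + (-48, +32) → (-97, 56)
step 6: (-97, 56) + (-96, +64) → (-193, 120)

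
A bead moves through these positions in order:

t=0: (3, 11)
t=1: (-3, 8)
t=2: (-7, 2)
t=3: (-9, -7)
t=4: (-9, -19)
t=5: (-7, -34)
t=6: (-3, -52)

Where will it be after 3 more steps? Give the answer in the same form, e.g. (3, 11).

(21, -124)

First differences are (-6, -3), (-4, -6), (-2, -9), (+0, -12), (+2, -15), (+4, -18); their common second difference is (+2, -3) (constant acceleration).
step 7: (-3, -52) + (+6, -21) → (3, -73)
step 8: (3, -73) + (+8, -24) → (11, -97)
step 9: (11, -97) + (+10, -27) → (21, -124)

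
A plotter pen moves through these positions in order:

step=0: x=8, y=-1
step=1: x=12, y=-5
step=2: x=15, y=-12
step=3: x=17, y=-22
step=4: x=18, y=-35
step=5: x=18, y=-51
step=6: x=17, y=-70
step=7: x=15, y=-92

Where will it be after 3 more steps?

x=3, y=-176

Taking differences between consecutive positions: (+4, -4), (+3, -7), (+2, -10), (+1, -13), (+0, -16), (-1, -19), (-2, -22). These grow by (-1, -3) each step.
step 8: x=15, y=-92 + (-3, -25) → x=12, y=-117
step 9: x=12, y=-117 + (-4, -28) → x=8, y=-145
step 10: x=8, y=-145 + (-5, -31) → x=3, y=-176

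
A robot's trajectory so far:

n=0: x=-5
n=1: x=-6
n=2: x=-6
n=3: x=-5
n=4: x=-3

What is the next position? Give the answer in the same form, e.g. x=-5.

x=0

First differences are -1, +0, +1, +2; their common second difference is +1 (constant acceleration).
step 5: -3 + 3 → x=0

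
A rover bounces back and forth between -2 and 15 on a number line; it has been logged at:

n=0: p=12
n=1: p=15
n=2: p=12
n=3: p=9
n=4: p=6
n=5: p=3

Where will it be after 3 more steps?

p=2

The value reflects between -2 and 15, moving 3 per step.
  step 6: 3 → 0
  step 7: 0 → -1
  step 8: -1 → 2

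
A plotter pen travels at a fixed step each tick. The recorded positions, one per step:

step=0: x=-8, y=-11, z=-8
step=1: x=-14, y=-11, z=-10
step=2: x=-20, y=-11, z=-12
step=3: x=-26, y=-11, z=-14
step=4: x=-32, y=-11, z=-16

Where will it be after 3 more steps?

The position changes by (-6, +0, -2) every step.
step 5: x=-32, y=-11, z=-16 + (-6, +0, -2) → x=-38, y=-11, z=-18
step 6: x=-38, y=-11, z=-18 + (-6, +0, -2) → x=-44, y=-11, z=-20
step 7: x=-44, y=-11, z=-20 + (-6, +0, -2) → x=-50, y=-11, z=-22

x=-50, y=-11, z=-22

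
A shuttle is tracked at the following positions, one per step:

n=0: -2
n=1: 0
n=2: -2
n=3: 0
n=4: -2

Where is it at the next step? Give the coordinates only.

0

Consecutive displacements +2, -2, +2, -2 scale by a factor of -1 each step.
step 5: -2 + 2 → 0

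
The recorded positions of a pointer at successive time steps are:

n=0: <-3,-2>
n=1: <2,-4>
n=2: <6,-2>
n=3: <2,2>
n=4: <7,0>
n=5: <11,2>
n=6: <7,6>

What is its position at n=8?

<16,6>

Step-to-step displacements: <+5,-2>, <+4,+2>, <-4,+4>, <+5,-2>, <+4,+2>, <-4,+4> — a repeating cycle of length 3.
step 7: apply <+5,-2> → <12,4>
step 8: apply <+4,+2> → <16,6>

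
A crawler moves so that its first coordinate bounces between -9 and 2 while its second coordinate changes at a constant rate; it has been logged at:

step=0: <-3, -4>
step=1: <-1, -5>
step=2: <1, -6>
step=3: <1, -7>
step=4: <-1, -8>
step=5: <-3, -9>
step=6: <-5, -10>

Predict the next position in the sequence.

<-7, -11>

The first coordinate reflects between -9 and 2, moving 2 per step.
  step 7: -5 → -7
The second coordinate changes by -1 each step: at step 7 it is -11.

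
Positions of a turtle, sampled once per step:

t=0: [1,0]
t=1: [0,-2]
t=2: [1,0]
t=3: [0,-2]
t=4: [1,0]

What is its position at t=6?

Step-to-step displacements: [-1,-2], [+1,+2], [-1,-2], [+1,+2]; each is -1× the previous.
step 5: [1,0] + [-1,-2] → [0,-2]
step 6: [0,-2] + [+1,+2] → [1,0]

[1,0]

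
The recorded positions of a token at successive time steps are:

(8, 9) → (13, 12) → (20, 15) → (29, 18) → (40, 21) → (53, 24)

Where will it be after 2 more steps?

(85, 30)

First differences are (+5, +3), (+7, +3), (+9, +3), (+11, +3), (+13, +3); their common second difference is (+2, +0) (constant acceleration).
step 6: (53, 24) + (+15, +3) → (68, 27)
step 7: (68, 27) + (+17, +3) → (85, 30)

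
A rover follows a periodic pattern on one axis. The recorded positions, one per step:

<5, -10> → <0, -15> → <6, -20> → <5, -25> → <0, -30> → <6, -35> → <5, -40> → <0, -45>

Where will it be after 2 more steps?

The first coordinate repeats the cycle [5, 0, 6] with period 3; step 9 mod 3 = 0, giving 5.
The second coordinate changes by -5 each step, so at step 9 it is -10 + 9·(-5) = -55.

<5, -55>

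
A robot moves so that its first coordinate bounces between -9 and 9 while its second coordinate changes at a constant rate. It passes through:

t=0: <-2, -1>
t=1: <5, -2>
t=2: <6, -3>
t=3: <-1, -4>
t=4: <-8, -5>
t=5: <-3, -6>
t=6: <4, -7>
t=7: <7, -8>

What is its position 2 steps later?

The first coordinate reflects between -9 and 9, moving 7 per step.
  step 8: 7 → 0
  step 9: 0 → -7
The second coordinate changes by -1 each step: at step 9 it is -10.

<-7, -10>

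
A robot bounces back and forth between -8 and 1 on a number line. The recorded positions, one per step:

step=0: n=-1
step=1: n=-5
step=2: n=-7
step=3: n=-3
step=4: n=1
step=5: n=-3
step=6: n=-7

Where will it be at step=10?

The value reflects between -8 and 1, moving 4 per step.
  step 7: -7 → -5
  step 8: -5 → -1
  step 9: -1 → -1
  step 10: -1 → -5

n=-5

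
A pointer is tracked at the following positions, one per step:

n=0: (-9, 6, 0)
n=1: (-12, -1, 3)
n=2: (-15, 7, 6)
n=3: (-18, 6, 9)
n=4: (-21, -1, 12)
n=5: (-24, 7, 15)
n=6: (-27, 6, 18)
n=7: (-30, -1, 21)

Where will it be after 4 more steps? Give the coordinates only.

(-42, 7, 33)

First: linear, -3 per step → -42 at step 11.
Second: cycles through 6, -1, 7 every 3 steps. Step 11 lands at position 2 of the cycle → 7.
Third: linear, +3 per step → 33 at step 11.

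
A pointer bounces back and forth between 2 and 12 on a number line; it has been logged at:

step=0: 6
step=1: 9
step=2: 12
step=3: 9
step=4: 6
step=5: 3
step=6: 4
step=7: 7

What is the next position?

10

The value travels 3 per step and bounces off the walls at 2 and 12.
  step 8: 7 → 10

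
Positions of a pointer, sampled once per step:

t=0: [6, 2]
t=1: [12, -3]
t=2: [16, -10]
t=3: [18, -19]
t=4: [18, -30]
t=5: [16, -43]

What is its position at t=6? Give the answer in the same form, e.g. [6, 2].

Taking differences between consecutive positions: [+6, -5], [+4, -7], [+2, -9], [+0, -11], [-2, -13]. These grow by [-2, -2] each step.
step 6: [16, -43] + [-4, -15] → [12, -58]

[12, -58]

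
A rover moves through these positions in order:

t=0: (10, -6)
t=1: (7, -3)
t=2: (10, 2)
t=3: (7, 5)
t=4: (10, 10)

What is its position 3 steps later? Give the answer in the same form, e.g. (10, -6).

Step-to-step displacements: (-3, +3), (+3, +5), (-3, +3), (+3, +5) — a repeating cycle of length 2.
step 5: apply (-3, +3) → (7, 13)
step 6: apply (+3, +5) → (10, 18)
step 7: apply (-3, +3) → (7, 21)

(7, 21)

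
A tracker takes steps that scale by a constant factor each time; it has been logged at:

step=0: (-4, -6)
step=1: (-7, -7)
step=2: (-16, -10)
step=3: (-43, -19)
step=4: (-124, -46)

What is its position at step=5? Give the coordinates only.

(-367, -127)

Step-to-step displacements: (-3, -1), (-9, -3), (-27, -9), (-81, -27); each is 3× the previous.
step 5: (-124, -46) + (-243, -81) → (-367, -127)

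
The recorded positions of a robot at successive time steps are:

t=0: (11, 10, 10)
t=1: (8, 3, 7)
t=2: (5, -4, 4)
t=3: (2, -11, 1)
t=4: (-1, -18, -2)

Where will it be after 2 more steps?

Each step adds (-3, -7, -3) to the position.
step 5: (-1, -18, -2) + (-3, -7, -3) → (-4, -25, -5)
step 6: (-4, -25, -5) + (-3, -7, -3) → (-7, -32, -8)

(-7, -32, -8)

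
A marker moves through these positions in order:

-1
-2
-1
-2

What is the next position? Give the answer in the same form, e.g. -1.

-1

The jumps are -1, +1, -1 — a geometric progression with ratio -1.
step 4: -2 + 1 → -1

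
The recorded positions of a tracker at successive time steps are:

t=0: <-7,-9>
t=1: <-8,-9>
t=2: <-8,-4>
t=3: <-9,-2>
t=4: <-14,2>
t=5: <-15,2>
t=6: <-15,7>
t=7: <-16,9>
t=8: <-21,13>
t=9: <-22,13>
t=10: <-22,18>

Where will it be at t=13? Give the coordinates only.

The moves between consecutive positions are <-1,+0>, <+0,+5>, <-1,+2>, <-5,+4>, <-1,+0>, <+0,+5>, <-1,+2>, <-5,+4>, <-1,+0>, <+0,+5>; they repeat the 4-cycle [<-1,+0>, <+0,+5>, <-1,+2>, <-5,+4>].
step 11: apply <-1,+2> → <-23,20>
step 12: apply <-5,+4> → <-28,24>
step 13: apply <-1,+0> → <-29,24>

<-29,24>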